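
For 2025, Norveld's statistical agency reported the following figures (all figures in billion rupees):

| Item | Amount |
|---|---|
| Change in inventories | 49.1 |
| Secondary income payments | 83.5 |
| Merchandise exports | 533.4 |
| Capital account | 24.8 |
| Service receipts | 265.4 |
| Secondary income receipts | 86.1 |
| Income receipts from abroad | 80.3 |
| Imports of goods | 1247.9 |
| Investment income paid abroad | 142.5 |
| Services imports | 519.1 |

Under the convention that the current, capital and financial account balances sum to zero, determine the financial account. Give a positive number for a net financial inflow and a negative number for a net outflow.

Goods balance = 533.4 - 1247.9 = -714.5
Services balance = 265.4 - 519.1 = -253.7
Trade balance (goods + services) = -714.5 + (-253.7) = -968.2
Net primary income = 80.3 - 142.5 = -62.2
Net secondary income = 86.1 - 83.5 = 2.6
Current account = -968.2 + (-62.2) + 2.6 = -1027.8
Financial account = -(-1027.8 + 24.8) = 1003.0

1003.0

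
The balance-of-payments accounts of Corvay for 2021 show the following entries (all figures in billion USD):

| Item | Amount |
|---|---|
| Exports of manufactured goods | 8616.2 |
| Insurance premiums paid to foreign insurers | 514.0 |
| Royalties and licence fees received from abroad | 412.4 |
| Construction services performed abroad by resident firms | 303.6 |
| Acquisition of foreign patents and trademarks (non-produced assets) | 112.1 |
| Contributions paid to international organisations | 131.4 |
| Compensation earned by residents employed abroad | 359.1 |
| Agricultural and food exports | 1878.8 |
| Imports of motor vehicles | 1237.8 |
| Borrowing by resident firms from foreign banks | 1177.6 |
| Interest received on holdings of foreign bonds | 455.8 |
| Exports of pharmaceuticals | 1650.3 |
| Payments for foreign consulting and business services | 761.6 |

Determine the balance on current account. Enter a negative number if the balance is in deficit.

Goods: 8616.2 + 1878.8 - 1237.8 + 1650.3 = 10907.5
Services: 303.6 - 761.6 - 514.0 + 412.4 = -559.6
Primary income: 359.1 + 455.8 = 814.9
Secondary income: -131.4
Current account = 10907.5 + (-559.6) + 814.9 + (-131.4) = 11031.4
(Excluded from the current account — capital account: acquisition of foreign patents and trademarks (non-produced assets) 112.1; financial account: borrowing by resident firms from foreign banks 1177.6.)

11031.4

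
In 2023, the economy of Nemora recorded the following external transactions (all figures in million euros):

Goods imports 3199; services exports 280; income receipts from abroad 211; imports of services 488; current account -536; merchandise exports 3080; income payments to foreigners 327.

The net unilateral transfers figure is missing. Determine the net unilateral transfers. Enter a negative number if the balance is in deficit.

Current account = goods balance + services balance + net primary income + net secondary income
Sum of the known components = -443
Net unilateral transfers = CA - (known components) = -536 - (-443) = -93

-93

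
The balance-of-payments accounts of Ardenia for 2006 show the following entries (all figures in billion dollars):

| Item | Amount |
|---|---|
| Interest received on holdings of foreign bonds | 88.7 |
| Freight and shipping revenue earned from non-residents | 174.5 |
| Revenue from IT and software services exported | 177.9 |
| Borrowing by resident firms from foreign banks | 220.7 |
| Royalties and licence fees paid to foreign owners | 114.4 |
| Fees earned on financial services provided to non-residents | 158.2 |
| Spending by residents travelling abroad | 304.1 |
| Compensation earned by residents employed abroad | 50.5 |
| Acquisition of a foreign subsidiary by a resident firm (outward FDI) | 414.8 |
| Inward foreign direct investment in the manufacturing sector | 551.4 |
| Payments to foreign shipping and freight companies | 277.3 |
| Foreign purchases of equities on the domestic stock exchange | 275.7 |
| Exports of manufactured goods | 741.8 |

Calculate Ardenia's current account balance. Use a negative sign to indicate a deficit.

695.8

Goods: 741.8
Services: -114.4 + 158.2 - 304.1 + 174.5 - 277.3 + 177.9 = -185.2
Primary income: 88.7 + 50.5 = 139.2
Current account = 741.8 + (-185.2) + 139.2 = 695.8
(Excluded from the current account — financial account: borrowing by resident firms from foreign banks 220.7, acquisition of a foreign subsidiary by a resident firm (outward FDI) 414.8, inward foreign direct investment in the manufacturing sector 551.4, foreign purchases of equities on the domestic stock exchange 275.7.)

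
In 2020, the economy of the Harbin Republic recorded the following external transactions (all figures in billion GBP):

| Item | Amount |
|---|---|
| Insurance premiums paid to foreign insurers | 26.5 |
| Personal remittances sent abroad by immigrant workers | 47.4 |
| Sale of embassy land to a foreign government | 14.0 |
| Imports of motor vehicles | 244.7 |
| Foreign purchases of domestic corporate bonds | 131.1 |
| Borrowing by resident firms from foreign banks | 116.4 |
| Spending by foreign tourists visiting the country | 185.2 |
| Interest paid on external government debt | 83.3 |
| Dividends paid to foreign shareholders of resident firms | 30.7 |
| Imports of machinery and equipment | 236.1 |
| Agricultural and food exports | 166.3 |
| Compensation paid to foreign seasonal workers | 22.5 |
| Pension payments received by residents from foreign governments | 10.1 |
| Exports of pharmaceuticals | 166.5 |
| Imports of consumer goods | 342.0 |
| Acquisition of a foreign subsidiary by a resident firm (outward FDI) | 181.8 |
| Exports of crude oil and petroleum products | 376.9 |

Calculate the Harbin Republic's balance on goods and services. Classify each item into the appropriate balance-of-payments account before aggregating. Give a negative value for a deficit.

45.6

Goods: 166.3 - 244.7 + 166.5 - 342.0 + 376.9 - 236.1 = -113.1
Services: -26.5 + 185.2 = 158.7
Trade balance = -113.1 + 158.7 = 45.6
(Excluded from the trade balance — secondary income: personal remittances sent abroad by immigrant workers 47.4, pension payments received by residents from foreign governments 10.1; capital account: sale of embassy land to a foreign government 14.0; financial account: foreign purchases of domestic corporate bonds 131.1, borrowing by resident firms from foreign banks 116.4, acquisition of a foreign subsidiary by a resident firm (outward FDI) 181.8; primary income: interest paid on external government debt 83.3, dividends paid to foreign shareholders of resident firms 30.7, compensation paid to foreign seasonal workers 22.5.)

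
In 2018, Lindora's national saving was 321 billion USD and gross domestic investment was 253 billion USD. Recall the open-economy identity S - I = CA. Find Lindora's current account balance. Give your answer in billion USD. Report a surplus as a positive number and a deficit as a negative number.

S - I = CA (net lending to the rest of the world).
CA = S - I = 321 - 253 = 68

68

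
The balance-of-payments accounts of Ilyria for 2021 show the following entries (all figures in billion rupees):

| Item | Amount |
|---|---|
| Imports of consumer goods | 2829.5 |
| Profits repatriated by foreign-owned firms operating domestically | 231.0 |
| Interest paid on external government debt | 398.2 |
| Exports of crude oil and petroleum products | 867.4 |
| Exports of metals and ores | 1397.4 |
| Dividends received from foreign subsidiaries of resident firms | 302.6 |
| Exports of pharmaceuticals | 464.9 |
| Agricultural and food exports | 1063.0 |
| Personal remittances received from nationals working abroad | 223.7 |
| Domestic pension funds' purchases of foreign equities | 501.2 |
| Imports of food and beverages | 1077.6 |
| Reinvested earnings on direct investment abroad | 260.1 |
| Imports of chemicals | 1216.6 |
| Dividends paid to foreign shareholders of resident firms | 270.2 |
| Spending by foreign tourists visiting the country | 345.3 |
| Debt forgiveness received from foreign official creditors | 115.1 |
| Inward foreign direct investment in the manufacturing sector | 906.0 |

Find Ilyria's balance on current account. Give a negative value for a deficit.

-1098.7

Goods: -1077.6 - 1216.6 + 464.9 + 867.4 - 2829.5 + 1397.4 + 1063.0 = -1331.0
Services: 345.3
Primary income: 260.1 - 231.0 - 270.2 - 398.2 + 302.6 = -336.7
Secondary income: 223.7
Current account = (-1331.0) + 345.3 + (-336.7) + 223.7 = -1098.7
(Excluded from the current account — financial account: domestic pension funds' purchases of foreign equities 501.2, inward foreign direct investment in the manufacturing sector 906.0; capital account: debt forgiveness received from foreign official creditors 115.1.)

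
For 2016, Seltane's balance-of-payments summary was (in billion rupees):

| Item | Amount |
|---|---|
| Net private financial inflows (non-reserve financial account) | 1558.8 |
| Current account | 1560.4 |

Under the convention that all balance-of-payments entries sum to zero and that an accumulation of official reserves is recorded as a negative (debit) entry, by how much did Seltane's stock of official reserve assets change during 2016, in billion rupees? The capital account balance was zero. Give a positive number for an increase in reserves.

Official reserve transactions balance = -(1560.4 + 1558.8) = -3119.2
An accumulation of reserves is recorded as a debit (negative entry), so the change in the stock of reserves is the negative of that balance.
Change in official reserves = -(-3119.2) = 3119.2

3119.2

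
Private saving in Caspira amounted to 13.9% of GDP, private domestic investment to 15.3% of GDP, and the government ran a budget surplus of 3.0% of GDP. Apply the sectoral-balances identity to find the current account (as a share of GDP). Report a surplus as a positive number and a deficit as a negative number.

By the sectoral-balances identity, CA = (S_private - I) + (T - G).
Private balance = 13.9 - 15.3 = -1.4
Government balance (T - G) = 3.0
CA = -1.4 + 3.0 = 1.6

1.6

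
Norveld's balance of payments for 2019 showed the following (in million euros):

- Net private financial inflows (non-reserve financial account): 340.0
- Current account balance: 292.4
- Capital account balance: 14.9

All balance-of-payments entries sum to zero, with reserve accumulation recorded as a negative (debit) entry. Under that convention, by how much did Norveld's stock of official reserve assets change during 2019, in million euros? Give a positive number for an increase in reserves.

Official reserve transactions balance = -(292.4 + 14.9 + 340.0) = -647.3
An accumulation of reserves is recorded as a debit (negative entry), so the change in the stock of reserves is the negative of that balance.
Change in official reserves = -(-647.3) = 647.3

647.3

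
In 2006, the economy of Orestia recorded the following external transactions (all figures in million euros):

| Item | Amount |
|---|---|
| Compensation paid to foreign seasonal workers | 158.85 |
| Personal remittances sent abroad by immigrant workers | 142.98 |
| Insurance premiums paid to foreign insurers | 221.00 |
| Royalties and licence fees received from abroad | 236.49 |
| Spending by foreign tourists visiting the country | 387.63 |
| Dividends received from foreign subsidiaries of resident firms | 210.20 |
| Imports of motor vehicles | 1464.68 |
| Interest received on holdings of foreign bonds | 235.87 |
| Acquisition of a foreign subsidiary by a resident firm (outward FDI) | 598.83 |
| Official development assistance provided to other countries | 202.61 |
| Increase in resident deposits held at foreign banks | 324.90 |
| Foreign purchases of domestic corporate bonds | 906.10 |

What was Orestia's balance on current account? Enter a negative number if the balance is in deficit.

-1119.93

Goods: -1464.68
Services: 387.63 + 236.49 - 221.00 = 403.12
Primary income: 210.20 - 158.85 + 235.87 = 287.22
Secondary income: -202.61 - 142.98 = -345.59
Current account = (-1464.68) + 403.12 + 287.22 + (-345.59) = -1119.93
(Excluded from the current account — financial account: acquisition of a foreign subsidiary by a resident firm (outward FDI) 598.83, increase in resident deposits held at foreign banks 324.90, foreign purchases of domestic corporate bonds 906.10.)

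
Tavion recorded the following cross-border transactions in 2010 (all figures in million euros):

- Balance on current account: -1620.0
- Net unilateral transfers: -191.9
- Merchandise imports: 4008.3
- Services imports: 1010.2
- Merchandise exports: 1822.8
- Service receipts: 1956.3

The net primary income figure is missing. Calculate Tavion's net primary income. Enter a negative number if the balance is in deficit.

Current account = goods balance + services balance + net primary income + net secondary income
Sum of the known components = -1431.3
Net primary income = CA - (known components) = -1620.0 - (-1431.3) = -188.7

-188.7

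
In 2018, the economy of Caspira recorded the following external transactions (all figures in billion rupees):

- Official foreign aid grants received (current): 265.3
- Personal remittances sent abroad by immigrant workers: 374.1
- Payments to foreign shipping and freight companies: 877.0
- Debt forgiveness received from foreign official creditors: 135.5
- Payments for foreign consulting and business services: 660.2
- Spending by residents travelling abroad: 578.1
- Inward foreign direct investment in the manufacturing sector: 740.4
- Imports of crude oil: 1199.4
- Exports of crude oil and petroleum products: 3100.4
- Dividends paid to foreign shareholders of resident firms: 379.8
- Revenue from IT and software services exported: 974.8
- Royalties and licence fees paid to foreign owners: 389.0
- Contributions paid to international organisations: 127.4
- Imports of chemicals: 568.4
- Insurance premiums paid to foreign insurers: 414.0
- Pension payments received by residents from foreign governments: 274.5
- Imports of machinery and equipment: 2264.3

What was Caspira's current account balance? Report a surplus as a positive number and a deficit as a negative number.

Goods: 3100.4 - 568.4 - 2264.3 - 1199.4 = -931.7
Services: -578.1 - 389.0 - 660.2 - 414.0 + 974.8 - 877.0 = -1943.5
Primary income: -379.8
Secondary income: -127.4 + 265.3 - 374.1 + 274.5 = 38.3
Current account = (-931.7) + (-1943.5) + (-379.8) + 38.3 = -3216.7
(Excluded from the current account — capital account: debt forgiveness received from foreign official creditors 135.5; financial account: inward foreign direct investment in the manufacturing sector 740.4.)

-3216.7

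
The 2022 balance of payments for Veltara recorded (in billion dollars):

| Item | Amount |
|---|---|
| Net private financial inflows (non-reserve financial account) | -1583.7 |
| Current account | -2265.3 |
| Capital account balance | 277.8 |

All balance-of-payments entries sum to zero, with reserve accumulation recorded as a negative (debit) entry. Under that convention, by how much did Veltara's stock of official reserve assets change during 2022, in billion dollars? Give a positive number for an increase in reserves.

Official reserve transactions balance = -((-2265.3) + 277.8 + (-1583.7)) = 3571.2
An accumulation of reserves is recorded as a debit (negative entry), so the change in the stock of reserves is the negative of that balance.
Change in official reserves = -(3571.2) = -3571.2

-3571.2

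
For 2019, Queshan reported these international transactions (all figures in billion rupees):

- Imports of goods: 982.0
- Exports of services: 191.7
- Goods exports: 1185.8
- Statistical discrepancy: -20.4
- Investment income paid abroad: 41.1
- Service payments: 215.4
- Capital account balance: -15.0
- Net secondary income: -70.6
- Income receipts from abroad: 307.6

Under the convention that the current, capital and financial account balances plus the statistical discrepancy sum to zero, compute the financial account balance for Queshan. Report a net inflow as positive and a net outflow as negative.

-340.6

Goods balance = 1185.8 - 982.0 = 203.8
Services balance = 191.7 - 215.4 = -23.7
Trade balance (goods + services) = 203.8 + (-23.7) = 180.1
Net primary income = 307.6 - 41.1 = 266.5
Net secondary income = -70.6
Current account = 180.1 + 266.5 + (-70.6) = 376.0
Financial account = -(376.0 + (-15.0) + (-20.4)) = -340.6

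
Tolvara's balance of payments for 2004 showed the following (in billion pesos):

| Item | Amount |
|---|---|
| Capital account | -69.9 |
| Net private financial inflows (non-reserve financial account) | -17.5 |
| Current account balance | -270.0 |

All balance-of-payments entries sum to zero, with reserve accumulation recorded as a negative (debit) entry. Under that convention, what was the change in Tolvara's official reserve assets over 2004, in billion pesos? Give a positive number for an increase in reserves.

-357.4

Official reserve transactions balance = -((-270.0) + (-69.9) + (-17.5)) = 357.4
An accumulation of reserves is recorded as a debit (negative entry), so the change in the stock of reserves is the negative of that balance.
Change in official reserves = -(357.4) = -357.4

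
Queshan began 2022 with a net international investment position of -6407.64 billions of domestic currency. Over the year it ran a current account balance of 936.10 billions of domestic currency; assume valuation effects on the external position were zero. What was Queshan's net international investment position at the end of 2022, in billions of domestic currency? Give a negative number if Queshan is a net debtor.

With no valuation effects, change in NIIP = current account = 936.10
End-of-year NIIP = -6407.64 + 936.10 = -5471.54

-5471.54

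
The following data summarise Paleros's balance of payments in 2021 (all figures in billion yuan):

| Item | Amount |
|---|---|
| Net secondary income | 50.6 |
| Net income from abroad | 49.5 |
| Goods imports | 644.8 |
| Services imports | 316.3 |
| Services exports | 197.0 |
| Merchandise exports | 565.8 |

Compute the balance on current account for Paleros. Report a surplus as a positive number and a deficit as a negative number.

Goods balance = 565.8 - 644.8 = -79.0
Services balance = 197.0 - 316.3 = -119.3
Trade balance (goods + services) = -79.0 + (-119.3) = -198.3
Net primary income = 49.5
Net secondary income = 50.6
Current account = -198.3 + 49.5 + 50.6 = -98.2

-98.2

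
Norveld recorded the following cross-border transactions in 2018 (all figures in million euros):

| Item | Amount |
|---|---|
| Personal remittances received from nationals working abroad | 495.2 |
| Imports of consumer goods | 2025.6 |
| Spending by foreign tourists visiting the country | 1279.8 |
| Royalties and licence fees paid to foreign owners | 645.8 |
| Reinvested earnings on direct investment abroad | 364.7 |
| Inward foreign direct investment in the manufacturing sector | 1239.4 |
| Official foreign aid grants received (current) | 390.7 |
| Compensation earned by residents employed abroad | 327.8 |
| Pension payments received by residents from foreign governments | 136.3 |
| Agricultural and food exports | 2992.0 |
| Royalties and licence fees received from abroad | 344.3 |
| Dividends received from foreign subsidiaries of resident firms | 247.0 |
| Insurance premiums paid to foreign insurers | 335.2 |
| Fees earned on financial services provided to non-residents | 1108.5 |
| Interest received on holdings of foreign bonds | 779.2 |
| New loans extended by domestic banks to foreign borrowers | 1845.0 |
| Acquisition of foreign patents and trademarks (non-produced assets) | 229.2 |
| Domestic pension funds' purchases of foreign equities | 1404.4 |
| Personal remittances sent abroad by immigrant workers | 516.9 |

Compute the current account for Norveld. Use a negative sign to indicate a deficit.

Goods: 2992.0 - 2025.6 = 966.4
Services: 1108.5 - 335.2 - 645.8 + 344.3 + 1279.8 = 1751.6
Primary income: 247.0 + 327.8 + 364.7 + 779.2 = 1718.7
Secondary income: 136.3 - 516.9 + 390.7 + 495.2 = 505.3
Current account = 966.4 + 1751.6 + 1718.7 + 505.3 = 4942.0
(Excluded from the current account — financial account: inward foreign direct investment in the manufacturing sector 1239.4, new loans extended by domestic banks to foreign borrowers 1845.0, domestic pension funds' purchases of foreign equities 1404.4; capital account: acquisition of foreign patents and trademarks (non-produced assets) 229.2.)

4942.0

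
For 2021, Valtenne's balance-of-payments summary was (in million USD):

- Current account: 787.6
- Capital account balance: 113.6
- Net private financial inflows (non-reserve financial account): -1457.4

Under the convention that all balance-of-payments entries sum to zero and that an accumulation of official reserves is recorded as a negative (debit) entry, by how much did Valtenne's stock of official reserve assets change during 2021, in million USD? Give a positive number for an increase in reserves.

-556.2

Official reserve transactions balance = -(787.6 + 113.6 + (-1457.4)) = 556.2
An accumulation of reserves is recorded as a debit (negative entry), so the change in the stock of reserves is the negative of that balance.
Change in official reserves = -(556.2) = -556.2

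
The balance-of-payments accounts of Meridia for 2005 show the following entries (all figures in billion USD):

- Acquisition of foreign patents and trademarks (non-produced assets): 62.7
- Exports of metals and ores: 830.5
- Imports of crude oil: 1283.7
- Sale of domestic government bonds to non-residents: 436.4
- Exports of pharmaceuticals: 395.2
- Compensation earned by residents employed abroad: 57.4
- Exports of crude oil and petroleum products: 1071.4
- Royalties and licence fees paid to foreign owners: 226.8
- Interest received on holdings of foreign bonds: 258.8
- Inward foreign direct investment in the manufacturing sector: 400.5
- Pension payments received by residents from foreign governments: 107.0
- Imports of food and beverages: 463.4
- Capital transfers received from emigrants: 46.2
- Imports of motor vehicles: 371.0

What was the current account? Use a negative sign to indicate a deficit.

375.4

Goods: 1071.4 + 830.5 - 1283.7 - 463.4 + 395.2 - 371.0 = 179.0
Services: -226.8
Primary income: 57.4 + 258.8 = 316.2
Secondary income: 107.0
Current account = 179.0 + (-226.8) + 316.2 + 107.0 = 375.4
(Excluded from the current account — capital account: acquisition of foreign patents and trademarks (non-produced assets) 62.7, capital transfers received from emigrants 46.2; financial account: sale of domestic government bonds to non-residents 436.4, inward foreign direct investment in the manufacturing sector 400.5.)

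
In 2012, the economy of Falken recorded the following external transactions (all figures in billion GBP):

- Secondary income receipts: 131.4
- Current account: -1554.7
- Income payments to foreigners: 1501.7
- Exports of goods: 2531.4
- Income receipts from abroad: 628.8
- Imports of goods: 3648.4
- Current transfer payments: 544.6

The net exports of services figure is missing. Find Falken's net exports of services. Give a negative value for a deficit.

Current account = goods balance + services balance + net primary income + net secondary income
Sum of the known components = -2403.1
Net exports of services = CA - (known components) = -1554.7 - (-2403.1) = 848.4

848.4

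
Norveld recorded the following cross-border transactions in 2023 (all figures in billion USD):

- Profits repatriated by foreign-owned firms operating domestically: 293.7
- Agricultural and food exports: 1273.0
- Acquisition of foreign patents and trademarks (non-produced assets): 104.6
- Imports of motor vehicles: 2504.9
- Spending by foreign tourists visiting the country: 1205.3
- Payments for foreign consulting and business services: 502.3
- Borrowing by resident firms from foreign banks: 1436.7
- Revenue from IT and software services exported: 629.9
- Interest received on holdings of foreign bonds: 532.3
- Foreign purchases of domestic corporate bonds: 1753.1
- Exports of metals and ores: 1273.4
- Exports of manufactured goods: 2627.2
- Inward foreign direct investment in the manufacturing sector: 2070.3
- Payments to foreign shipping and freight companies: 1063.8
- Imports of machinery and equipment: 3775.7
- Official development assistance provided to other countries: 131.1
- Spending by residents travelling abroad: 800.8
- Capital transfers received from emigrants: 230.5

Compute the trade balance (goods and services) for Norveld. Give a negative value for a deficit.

Goods: 1273.0 + 1273.4 - 2504.9 + 2627.2 - 3775.7 = -1107.0
Services: 1205.3 - 800.8 - 502.3 - 1063.8 + 629.9 = -531.7
Trade balance = -1107.0 + (-531.7) = -1638.7
(Excluded from the trade balance — primary income: profits repatriated by foreign-owned firms operating domestically 293.7, interest received on holdings of foreign bonds 532.3; capital account: acquisition of foreign patents and trademarks (non-produced assets) 104.6, capital transfers received from emigrants 230.5; financial account: borrowing by resident firms from foreign banks 1436.7, foreign purchases of domestic corporate bonds 1753.1, inward foreign direct investment in the manufacturing sector 2070.3; secondary income: official development assistance provided to other countries 131.1.)

-1638.7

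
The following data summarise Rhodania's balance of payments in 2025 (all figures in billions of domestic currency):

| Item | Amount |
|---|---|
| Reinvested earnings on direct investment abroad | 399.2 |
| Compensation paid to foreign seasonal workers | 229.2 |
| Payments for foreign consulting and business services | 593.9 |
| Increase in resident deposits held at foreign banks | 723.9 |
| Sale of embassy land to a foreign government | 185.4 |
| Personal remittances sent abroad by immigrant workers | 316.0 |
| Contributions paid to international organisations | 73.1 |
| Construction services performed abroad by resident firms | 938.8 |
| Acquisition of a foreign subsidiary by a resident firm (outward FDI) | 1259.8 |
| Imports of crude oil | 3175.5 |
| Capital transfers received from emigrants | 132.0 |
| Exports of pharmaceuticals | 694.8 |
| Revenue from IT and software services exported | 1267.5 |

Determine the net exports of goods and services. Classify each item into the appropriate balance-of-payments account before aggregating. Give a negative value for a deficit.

Goods: -3175.5 + 694.8 = -2480.7
Services: -593.9 + 938.8 + 1267.5 = 1612.4
Trade balance = -2480.7 + 1612.4 = -868.3
(Excluded from the trade balance — primary income: reinvested earnings on direct investment abroad 399.2, compensation paid to foreign seasonal workers 229.2; financial account: increase in resident deposits held at foreign banks 723.9, acquisition of a foreign subsidiary by a resident firm (outward FDI) 1259.8; capital account: sale of embassy land to a foreign government 185.4, capital transfers received from emigrants 132.0; secondary income: personal remittances sent abroad by immigrant workers 316.0, contributions paid to international organisations 73.1.)

-868.3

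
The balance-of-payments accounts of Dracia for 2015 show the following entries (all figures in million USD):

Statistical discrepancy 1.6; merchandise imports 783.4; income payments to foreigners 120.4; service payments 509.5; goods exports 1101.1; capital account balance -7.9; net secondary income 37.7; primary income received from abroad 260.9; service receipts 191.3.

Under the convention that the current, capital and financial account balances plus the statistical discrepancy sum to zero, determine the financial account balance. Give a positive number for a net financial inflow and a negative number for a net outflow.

-171.4

Goods balance = 1101.1 - 783.4 = 317.7
Services balance = 191.3 - 509.5 = -318.2
Trade balance (goods + services) = 317.7 + (-318.2) = -0.5
Net primary income = 260.9 - 120.4 = 140.5
Net secondary income = 37.7
Current account = -0.5 + 140.5 + 37.7 = 177.7
Financial account = -(177.7 + (-7.9) + 1.6) = -171.4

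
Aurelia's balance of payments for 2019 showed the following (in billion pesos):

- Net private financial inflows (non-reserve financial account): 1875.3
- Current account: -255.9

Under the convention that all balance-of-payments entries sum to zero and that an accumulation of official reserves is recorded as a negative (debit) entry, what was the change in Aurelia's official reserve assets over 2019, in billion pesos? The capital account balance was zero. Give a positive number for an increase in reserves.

1619.4

Official reserve transactions balance = -((-255.9) + 1875.3) = -1619.4
An accumulation of reserves is recorded as a debit (negative entry), so the change in the stock of reserves is the negative of that balance.
Change in official reserves = -(-1619.4) = 1619.4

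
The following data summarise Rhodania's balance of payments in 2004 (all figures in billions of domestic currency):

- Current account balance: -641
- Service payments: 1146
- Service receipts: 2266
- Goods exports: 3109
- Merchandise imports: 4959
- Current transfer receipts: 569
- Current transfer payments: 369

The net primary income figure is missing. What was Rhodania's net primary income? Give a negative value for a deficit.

-111

Current account = goods balance + services balance + net primary income + net secondary income
Sum of the known components = -530
Net primary income = CA - (known components) = -641 - (-530) = -111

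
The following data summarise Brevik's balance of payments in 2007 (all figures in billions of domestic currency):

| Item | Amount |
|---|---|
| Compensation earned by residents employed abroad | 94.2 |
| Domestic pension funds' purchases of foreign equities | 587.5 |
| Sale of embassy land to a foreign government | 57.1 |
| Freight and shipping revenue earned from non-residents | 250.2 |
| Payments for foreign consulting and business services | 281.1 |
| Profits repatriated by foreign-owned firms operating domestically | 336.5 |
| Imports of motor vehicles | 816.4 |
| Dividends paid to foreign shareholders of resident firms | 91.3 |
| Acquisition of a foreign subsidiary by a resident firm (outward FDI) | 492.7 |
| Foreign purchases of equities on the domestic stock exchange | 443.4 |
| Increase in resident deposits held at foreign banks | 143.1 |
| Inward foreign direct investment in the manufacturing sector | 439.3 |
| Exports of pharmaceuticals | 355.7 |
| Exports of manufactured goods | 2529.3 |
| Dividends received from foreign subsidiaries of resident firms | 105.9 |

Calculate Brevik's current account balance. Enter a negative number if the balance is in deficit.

1810.0

Goods: -816.4 + 355.7 + 2529.3 = 2068.6
Services: -281.1 + 250.2 = -30.9
Primary income: 94.2 - 91.3 + 105.9 - 336.5 = -227.7
Current account = 2068.6 + (-30.9) + (-227.7) = 1810.0
(Excluded from the current account — financial account: domestic pension funds' purchases of foreign equities 587.5, acquisition of a foreign subsidiary by a resident firm (outward FDI) 492.7, foreign purchases of equities on the domestic stock exchange 443.4, increase in resident deposits held at foreign banks 143.1, inward foreign direct investment in the manufacturing sector 439.3; capital account: sale of embassy land to a foreign government 57.1.)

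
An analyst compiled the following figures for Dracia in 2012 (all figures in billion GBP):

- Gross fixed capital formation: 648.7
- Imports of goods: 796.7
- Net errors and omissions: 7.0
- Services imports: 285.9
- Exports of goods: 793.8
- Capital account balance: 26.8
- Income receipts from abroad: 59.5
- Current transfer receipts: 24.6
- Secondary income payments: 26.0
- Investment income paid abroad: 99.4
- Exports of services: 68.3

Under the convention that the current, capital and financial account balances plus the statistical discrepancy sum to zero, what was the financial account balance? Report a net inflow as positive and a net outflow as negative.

228.0

Goods balance = 793.8 - 796.7 = -2.9
Services balance = 68.3 - 285.9 = -217.6
Trade balance (goods + services) = -2.9 + (-217.6) = -220.5
Net primary income = 59.5 - 99.4 = -39.9
Net secondary income = 24.6 - 26.0 = -1.4
Current account = -220.5 + (-39.9) + (-1.4) = -261.8
Financial account = -(-261.8 + 26.8 + 7.0) = 228.0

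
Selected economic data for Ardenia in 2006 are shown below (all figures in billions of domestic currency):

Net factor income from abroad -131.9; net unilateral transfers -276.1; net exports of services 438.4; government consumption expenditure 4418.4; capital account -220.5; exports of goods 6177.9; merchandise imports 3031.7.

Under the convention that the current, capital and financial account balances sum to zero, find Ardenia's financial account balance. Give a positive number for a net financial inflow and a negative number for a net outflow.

Goods balance = 6177.9 - 3031.7 = 3146.2
Services balance = 438.4
Trade balance (goods + services) = 3146.2 + 438.4 = 3584.6
Net primary income = -131.9
Net secondary income = -276.1
Current account = 3584.6 + (-131.9) + (-276.1) = 3176.6
Financial account = -(3176.6 + (-220.5)) = -2956.1

-2956.1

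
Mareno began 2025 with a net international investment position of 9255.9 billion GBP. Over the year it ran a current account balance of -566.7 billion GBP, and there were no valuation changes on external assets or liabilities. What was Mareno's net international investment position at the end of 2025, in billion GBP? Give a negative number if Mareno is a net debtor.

8689.2

With no valuation effects, change in NIIP = current account = -566.7
End-of-year NIIP = 9255.9 + (-566.7) = 8689.2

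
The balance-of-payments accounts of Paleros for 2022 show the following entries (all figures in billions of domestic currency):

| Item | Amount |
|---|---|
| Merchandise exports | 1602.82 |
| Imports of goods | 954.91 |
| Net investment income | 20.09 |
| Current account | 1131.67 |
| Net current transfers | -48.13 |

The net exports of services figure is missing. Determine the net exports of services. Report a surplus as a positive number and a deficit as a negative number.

Current account = goods balance + services balance + net primary income + net secondary income
Sum of the known components = 619.87
Net exports of services = CA - (known components) = 1131.67 - 619.87 = 511.80

511.80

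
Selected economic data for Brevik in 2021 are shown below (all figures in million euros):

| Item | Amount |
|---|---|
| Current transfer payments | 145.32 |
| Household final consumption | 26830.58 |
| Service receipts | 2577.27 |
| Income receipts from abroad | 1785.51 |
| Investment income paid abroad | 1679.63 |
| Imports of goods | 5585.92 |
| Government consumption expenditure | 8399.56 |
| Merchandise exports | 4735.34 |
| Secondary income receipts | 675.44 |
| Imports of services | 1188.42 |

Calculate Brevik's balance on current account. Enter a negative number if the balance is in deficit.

Goods balance = 4735.34 - 5585.92 = -850.58
Services balance = 2577.27 - 1188.42 = 1388.85
Trade balance (goods + services) = -850.58 + 1388.85 = 538.27
Net primary income = 1785.51 - 1679.63 = 105.88
Net secondary income = 675.44 - 145.32 = 530.12
Current account = 538.27 + 105.88 + 530.12 = 1174.27

1174.27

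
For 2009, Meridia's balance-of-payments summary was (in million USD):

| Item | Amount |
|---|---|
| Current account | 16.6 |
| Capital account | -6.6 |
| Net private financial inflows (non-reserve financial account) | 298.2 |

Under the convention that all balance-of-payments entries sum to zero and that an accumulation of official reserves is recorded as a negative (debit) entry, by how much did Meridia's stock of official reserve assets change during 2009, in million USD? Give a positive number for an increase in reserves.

Official reserve transactions balance = -(16.6 + (-6.6) + 298.2) = -308.2
An accumulation of reserves is recorded as a debit (negative entry), so the change in the stock of reserves is the negative of that balance.
Change in official reserves = -(-308.2) = 308.2

308.2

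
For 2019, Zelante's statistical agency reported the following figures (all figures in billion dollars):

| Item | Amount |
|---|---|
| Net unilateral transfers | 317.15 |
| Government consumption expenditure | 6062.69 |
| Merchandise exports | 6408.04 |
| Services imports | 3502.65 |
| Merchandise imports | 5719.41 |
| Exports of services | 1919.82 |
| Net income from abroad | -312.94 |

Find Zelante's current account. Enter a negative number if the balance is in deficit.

-889.99

Goods balance = 6408.04 - 5719.41 = 688.63
Services balance = 1919.82 - 3502.65 = -1582.83
Trade balance (goods + services) = 688.63 + (-1582.83) = -894.20
Net primary income = -312.94
Net secondary income = 317.15
Current account = -894.20 + (-312.94) + 317.15 = -889.99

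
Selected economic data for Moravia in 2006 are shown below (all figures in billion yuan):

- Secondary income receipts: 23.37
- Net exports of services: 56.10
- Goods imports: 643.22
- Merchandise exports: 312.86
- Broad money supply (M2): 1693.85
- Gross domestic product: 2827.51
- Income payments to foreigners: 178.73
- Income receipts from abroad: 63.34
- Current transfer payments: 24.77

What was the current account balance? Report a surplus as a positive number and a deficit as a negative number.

Goods balance = 312.86 - 643.22 = -330.36
Services balance = 56.10
Trade balance (goods + services) = -330.36 + 56.10 = -274.26
Net primary income = 63.34 - 178.73 = -115.39
Net secondary income = 23.37 - 24.77 = -1.40
Current account = -274.26 + (-115.39) + (-1.40) = -391.05

-391.05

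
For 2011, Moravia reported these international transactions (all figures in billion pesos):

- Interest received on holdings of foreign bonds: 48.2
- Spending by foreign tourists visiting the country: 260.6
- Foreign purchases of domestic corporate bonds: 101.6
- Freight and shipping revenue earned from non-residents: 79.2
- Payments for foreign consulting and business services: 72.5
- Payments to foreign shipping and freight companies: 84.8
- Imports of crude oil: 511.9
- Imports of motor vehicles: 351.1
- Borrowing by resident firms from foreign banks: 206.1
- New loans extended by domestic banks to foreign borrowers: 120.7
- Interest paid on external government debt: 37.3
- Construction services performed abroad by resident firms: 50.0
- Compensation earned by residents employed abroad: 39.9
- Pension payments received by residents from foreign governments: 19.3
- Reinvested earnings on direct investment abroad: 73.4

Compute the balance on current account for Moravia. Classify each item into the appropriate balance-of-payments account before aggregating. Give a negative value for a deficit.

-487.0

Goods: -351.1 - 511.9 = -863.0
Services: 260.6 - 84.8 - 72.5 + 79.2 + 50.0 = 232.5
Primary income: 73.4 + 48.2 + 39.9 - 37.3 = 124.2
Secondary income: 19.3
Current account = (-863.0) + 232.5 + 124.2 + 19.3 = -487.0
(Excluded from the current account — financial account: foreign purchases of domestic corporate bonds 101.6, borrowing by resident firms from foreign banks 206.1, new loans extended by domestic banks to foreign borrowers 120.7.)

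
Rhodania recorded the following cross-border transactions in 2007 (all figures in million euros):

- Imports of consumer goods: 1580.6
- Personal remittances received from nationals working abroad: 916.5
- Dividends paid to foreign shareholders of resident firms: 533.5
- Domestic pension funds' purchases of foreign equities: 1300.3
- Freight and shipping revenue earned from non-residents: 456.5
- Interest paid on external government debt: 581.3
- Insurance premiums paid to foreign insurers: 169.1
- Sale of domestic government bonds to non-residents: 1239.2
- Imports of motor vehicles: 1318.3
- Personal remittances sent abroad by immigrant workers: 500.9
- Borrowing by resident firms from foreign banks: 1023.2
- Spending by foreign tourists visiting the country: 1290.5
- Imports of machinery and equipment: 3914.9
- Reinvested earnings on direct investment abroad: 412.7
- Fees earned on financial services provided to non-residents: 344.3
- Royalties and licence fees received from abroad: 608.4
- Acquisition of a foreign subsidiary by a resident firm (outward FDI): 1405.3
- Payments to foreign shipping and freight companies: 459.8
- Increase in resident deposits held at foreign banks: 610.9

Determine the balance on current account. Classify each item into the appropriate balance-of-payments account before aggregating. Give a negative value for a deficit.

Goods: -1318.3 - 3914.9 - 1580.6 = -6813.8
Services: 1290.5 + 344.3 + 456.5 + 608.4 - 459.8 - 169.1 = 2070.8
Primary income: -533.5 + 412.7 - 581.3 = -702.1
Secondary income: 916.5 - 500.9 = 415.6
Current account = (-6813.8) + 2070.8 + (-702.1) + 415.6 = -5029.5
(Excluded from the current account — financial account: domestic pension funds' purchases of foreign equities 1300.3, sale of domestic government bonds to non-residents 1239.2, borrowing by resident firms from foreign banks 1023.2, acquisition of a foreign subsidiary by a resident firm (outward FDI) 1405.3, increase in resident deposits held at foreign banks 610.9.)

-5029.5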